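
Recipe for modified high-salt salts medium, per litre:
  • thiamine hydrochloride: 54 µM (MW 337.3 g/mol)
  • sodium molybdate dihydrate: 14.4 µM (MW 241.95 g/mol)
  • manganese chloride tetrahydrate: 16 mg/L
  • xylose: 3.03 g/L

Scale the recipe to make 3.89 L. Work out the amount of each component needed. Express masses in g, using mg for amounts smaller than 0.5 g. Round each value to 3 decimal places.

thiamine hydrochloride 70.853 mg; sodium molybdate dihydrate 13.553 mg; manganese chloride tetrahydrate 62.240 mg; xylose 11.787 g

Working volume: 3.89 L.
thiamine hydrochloride: 54 µmol/L × 337.3 g/mol × 3.89 L ÷ 1000 = 70.853 mg
sodium molybdate dihydrate: 14.4 µmol/L × 241.95 g/mol × 3.89 L ÷ 1000 = 13.553 mg
manganese chloride tetrahydrate: 16 mg/L × 3.89 L = 62.240 mg
xylose: 3.03 g/L × 3.89 L = 11.787 g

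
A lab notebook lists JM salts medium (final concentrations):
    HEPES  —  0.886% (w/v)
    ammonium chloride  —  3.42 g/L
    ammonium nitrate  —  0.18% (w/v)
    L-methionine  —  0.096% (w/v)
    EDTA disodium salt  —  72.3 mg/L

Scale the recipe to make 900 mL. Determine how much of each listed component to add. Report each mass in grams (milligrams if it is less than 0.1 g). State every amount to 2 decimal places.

HEPES 7.97 g; ammonium chloride 3.08 g; ammonium nitrate 1.62 g; L-methionine 0.86 g; EDTA disodium salt 65.07 mg

Scale factor relative to 1 L: 0.9.
HEPES: 0.886 g per 100 mL × 900 mL ÷ 100 = 7.97 g
ammonium chloride: 3.42 g/L × 0.9 L = 3.08 g
ammonium nitrate: 0.18% w/v = 1.8 g/L → 1.8 × 0.9 L = 1.62 g
L-methionine: 0.096% w/v = 0.96 g/L → 0.96 × 0.9 L = 0.86 g
EDTA disodium salt: 72.3 mg/L × 0.9 L = 65.07 mg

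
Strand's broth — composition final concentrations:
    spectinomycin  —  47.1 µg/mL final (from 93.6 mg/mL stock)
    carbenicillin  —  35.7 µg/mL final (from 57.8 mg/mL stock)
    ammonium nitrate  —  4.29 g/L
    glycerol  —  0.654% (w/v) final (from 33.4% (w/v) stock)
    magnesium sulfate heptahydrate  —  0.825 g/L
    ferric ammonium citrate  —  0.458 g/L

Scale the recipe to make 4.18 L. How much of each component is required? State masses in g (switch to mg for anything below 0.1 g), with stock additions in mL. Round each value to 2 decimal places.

Working volume: 4.18 L.
spectinomycin: dilute stock: 47.1 µg/mL × 4180 mL ÷ 93600 µg/mL = 2.10 mL
carbenicillin: V = C2·V2/C1 = 35.7 µg/mL × 4180 mL ÷ 57800 µg/mL = 2.58 mL
ammonium nitrate: 4.29 g/L × 4.18 L = 17.93 g
glycerol: dilute stock: 0.654% ÷ 33.4% × 4180 mL = 81.85 mL
magnesium sulfate heptahydrate: 0.825 g/L × 4.18 L = 3.45 g
ferric ammonium citrate: 0.458 g/L × 4.18 L = 1.91 g

spectinomycin 2.10 mL; carbenicillin 2.58 mL; ammonium nitrate 17.93 g; glycerol 81.85 mL; magnesium sulfate heptahydrate 3.45 g; ferric ammonium citrate 1.91 g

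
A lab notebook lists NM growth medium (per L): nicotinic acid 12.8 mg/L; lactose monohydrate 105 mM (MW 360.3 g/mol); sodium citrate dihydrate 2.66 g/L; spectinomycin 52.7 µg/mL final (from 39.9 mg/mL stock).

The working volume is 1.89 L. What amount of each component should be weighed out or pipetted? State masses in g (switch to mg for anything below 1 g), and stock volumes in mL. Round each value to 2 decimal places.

nicotinic acid 24.19 mg; lactose monohydrate 71.50 g; sodium citrate dihydrate 5.03 g; spectinomycin 2.50 mL

Scale factor relative to 1 L: 1.89.
nicotinic acid: 12.8 mg/L × 1.89 L = 24.19 mg
lactose monohydrate: 105 mmol/L × 360.3 g/mol × 1.89 L ÷ 1000 = 71.50 g
sodium citrate dihydrate: 2.66 g/L × 1.89 L = 5.03 g
spectinomycin: V = C2·V2/C1 = 52.7 µg/mL × 1890 mL ÷ 39900 µg/mL = 2.50 mL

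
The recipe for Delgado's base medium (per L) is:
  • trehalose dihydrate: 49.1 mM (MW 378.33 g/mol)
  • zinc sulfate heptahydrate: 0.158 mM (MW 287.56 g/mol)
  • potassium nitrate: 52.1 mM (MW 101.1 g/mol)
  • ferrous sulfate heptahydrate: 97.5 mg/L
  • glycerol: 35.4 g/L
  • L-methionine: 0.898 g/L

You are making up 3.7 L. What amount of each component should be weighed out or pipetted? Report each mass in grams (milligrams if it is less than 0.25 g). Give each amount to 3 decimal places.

Working volume: 3.7 L.
trehalose dihydrate: 49.1 mmol/L × 378.33 g/mol × 3.7 L ÷ 1000 = 68.731 g
zinc sulfate heptahydrate: 0.158 mmol/L × 287.56 mg/mmol × 3.7 L = 168.108 mg
potassium nitrate: 52.1 mmol/L × 101.1 g/mol × 3.7 L ÷ 1000 = 19.489 g
ferrous sulfate heptahydrate: 97.5 mg/L × 3.7 L = 360.75 mg = 0.361 g
glycerol: 35.4 g/L × 3.7 L = 130.980 g
L-methionine: 0.898 g/L × 3.7 L = 3.323 g

trehalose dihydrate 68.731 g; zinc sulfate heptahydrate 168.108 mg; potassium nitrate 19.489 g; ferrous sulfate heptahydrate 0.361 g; glycerol 130.980 g; L-methionine 3.323 g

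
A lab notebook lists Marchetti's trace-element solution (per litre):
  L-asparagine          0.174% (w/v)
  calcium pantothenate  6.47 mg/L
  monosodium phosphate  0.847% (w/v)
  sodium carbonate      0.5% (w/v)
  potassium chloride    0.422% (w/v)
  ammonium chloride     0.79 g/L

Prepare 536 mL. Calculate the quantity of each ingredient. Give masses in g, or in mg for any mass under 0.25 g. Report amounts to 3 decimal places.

L-asparagine 0.933 g; calcium pantothenate 3.468 mg; monosodium phosphate 4.540 g; sodium carbonate 2.680 g; potassium chloride 2.262 g; ammonium chloride 0.423 g

Working volume: 536 mL = 0.536 L.
L-asparagine: 0.174 g per 100 mL × 536 mL ÷ 100 = 0.933 g
calcium pantothenate: 6.47 mg/L × 0.536 L = 3.468 mg
monosodium phosphate: 0.847 g per 100 mL × 536 mL ÷ 100 = 4.540 g
sodium carbonate: 0.5% w/v = 5 g/L → 5 × 0.536 L = 2.680 g
potassium chloride: 0.422% w/v = 4.22 g/L → 4.22 × 0.536 L = 2.262 g
ammonium chloride: 0.79 g/L × 0.536 L = 0.423 g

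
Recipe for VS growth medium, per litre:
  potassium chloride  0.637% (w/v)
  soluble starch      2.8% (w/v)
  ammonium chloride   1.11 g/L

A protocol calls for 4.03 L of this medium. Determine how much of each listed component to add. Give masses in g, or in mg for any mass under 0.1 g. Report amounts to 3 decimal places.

Scale factor relative to 1 L: 4.03.
potassium chloride: 0.637% w/v = 6.37 g/L → 6.37 × 4.03 L = 25.671 g
soluble starch: 2.8% w/v = 28 g/L → 28 × 4.03 L = 112.840 g
ammonium chloride: 1.11 g/L × 4.03 L = 4.473 g

potassium chloride 25.671 g; soluble starch 112.840 g; ammonium chloride 4.473 g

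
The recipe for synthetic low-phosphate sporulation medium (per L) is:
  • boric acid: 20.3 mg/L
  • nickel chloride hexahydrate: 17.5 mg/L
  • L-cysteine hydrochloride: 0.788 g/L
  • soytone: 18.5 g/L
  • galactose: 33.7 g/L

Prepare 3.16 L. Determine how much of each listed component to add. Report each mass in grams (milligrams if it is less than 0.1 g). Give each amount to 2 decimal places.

boric acid 64.15 mg; nickel chloride hexahydrate 55.30 mg; L-cysteine hydrochloride 2.49 g; soytone 58.46 g; galactose 106.49 g

Scale factor relative to 1 L: 3.16.
boric acid: 20.3 mg/L × 3.16 L = 64.15 mg
nickel chloride hexahydrate: 17.5 mg/L × 3.16 L = 55.30 mg
L-cysteine hydrochloride: 0.788 g/L × 3.16 L = 2.49 g
soytone: 18.5 g/L × 3.16 L = 58.46 g
galactose: 33.7 g/L × 3.16 L = 106.49 g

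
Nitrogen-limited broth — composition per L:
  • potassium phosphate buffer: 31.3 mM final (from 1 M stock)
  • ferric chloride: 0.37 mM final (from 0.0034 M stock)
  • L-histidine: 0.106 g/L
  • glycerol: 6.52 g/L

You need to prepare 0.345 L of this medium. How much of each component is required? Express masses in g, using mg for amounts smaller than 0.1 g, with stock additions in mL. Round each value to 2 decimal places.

Scale factor relative to 1 L: 0.345.
potassium phosphate buffer: dilute stock: 31.3 mM × 345 mL ÷ 1000 mM = 10.80 mL
ferric chloride: C1V1 = C2V2 → 0.37 mM × 345 mL ÷ 3.4 mM = 37.54 mL
L-histidine: 0.106 g/L × 0.345 L = 0.03657 g = 36.57 mg
glycerol: 6.52 g/L × 0.345 L = 2.25 g

potassium phosphate buffer 10.80 mL; ferric chloride 37.54 mL; L-histidine 36.57 mg; glycerol 2.25 g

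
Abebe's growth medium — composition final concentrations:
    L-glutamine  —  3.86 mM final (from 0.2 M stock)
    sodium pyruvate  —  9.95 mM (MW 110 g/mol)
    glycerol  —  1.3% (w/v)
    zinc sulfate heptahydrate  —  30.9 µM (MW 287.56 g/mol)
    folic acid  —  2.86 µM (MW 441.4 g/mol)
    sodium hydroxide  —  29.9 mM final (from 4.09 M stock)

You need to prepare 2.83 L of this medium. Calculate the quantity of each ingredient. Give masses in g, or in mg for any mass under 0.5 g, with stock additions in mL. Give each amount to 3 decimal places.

L-glutamine 54.619 mL; sodium pyruvate 3.097 g; glycerol 36.790 g; zinc sulfate heptahydrate 25.146 mg; folic acid 3.573 mg; sodium hydroxide 20.689 mL

Scale factor relative to 1 L: 2.83.
L-glutamine: dilute stock: 3.86 mM × 2830 mL ÷ 200 mM = 54.619 mL
sodium pyruvate: 9.95 mmol/L × 110 g/mol × 2.83 L ÷ 1000 = 3.097 g
glycerol: 1.3% w/v = 13 g/L → 13 × 2.83 L = 36.790 g
zinc sulfate heptahydrate: 30.9 µmol/L × 287.56 g/mol × 2.83 L ÷ 1000 = 25.146 mg
folic acid: 2.86 µmol/L × 441.4 g/mol × 2.83 L ÷ 1000 = 3.573 mg
sodium hydroxide: V = C2·V2/C1 = 29.9 mM × 2830 mL ÷ 4090 mM = 20.689 mL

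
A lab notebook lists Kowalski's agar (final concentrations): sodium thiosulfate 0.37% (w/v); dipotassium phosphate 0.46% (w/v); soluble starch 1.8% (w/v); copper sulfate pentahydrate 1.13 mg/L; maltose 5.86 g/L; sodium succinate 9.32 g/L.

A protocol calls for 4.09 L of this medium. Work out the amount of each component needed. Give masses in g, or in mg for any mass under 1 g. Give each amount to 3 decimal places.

sodium thiosulfate 15.133 g; dipotassium phosphate 18.814 g; soluble starch 73.620 g; copper sulfate pentahydrate 4.622 mg; maltose 23.967 g; sodium succinate 38.119 g

Working volume: 4.09 L.
sodium thiosulfate: 0.37% w/v = 3.7 g/L → 3.7 × 4.09 L = 15.133 g
dipotassium phosphate: 0.46 g per 100 mL × 4090 mL ÷ 100 = 18.814 g
soluble starch: 1.8 g per 100 mL × 4090 mL ÷ 100 = 73.620 g
copper sulfate pentahydrate: 1.13 mg/L × 4.09 L = 4.622 mg
maltose: 5.86 g/L × 4.09 L = 23.967 g
sodium succinate: 9.32 g/L × 4.09 L = 38.119 g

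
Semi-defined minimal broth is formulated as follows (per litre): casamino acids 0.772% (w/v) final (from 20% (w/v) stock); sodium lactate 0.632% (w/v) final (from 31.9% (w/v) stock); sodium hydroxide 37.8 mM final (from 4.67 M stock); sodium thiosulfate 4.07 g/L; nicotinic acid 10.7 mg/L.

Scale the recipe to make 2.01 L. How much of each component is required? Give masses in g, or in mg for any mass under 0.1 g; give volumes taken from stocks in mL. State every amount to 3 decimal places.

Working volume: 2.01 L.
casamino acids: C1V1 = C2V2 → 0.772% ÷ 20% × 2010 mL = 77.586 mL
sodium lactate: C1V1 = C2V2 → 0.632% ÷ 31.9% × 2010 mL = 39.822 mL
sodium hydroxide: V = C2·V2/C1 = 37.8 mM × 2010 mL ÷ 4670 mM = 16.269 mL
sodium thiosulfate: 4.07 g/L × 2.01 L = 8.181 g
nicotinic acid: 10.7 mg/L × 2.01 L = 21.507 mg

casamino acids 77.586 mL; sodium lactate 39.822 mL; sodium hydroxide 16.269 mL; sodium thiosulfate 8.181 g; nicotinic acid 21.507 mg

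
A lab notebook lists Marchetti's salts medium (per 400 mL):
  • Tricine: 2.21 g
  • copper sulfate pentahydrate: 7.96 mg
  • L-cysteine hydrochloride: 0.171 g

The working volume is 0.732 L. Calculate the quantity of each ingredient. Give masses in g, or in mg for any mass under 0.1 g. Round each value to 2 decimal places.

Tricine 4.04 g; copper sulfate pentahydrate 14.57 mg; L-cysteine hydrochloride 0.31 g

Ratio of target to recipe volume: 732 / 400 = 1.83.
Tricine: 2.21 g × (732 mL / 400 mL) = 4.04 g
copper sulfate pentahydrate: 7.96 mg × (732 mL / 400 mL) = 14.57 mg
L-cysteine hydrochloride: 0.171 g × (732 mL / 400 mL) = 0.31 g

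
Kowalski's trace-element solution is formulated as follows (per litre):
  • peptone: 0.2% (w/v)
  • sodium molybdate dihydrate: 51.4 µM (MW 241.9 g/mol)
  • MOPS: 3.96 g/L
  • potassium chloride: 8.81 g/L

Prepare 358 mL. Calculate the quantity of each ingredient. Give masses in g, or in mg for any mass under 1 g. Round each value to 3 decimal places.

peptone 716.000 mg; sodium molybdate dihydrate 4.451 mg; MOPS 1.418 g; potassium chloride 3.154 g

Scale factor relative to 1 L: 0.358.
peptone: 0.2 g per 100 mL × 358 mL ÷ 100 = 0.716 g = 716.000 mg
sodium molybdate dihydrate: 51.4 µmol/L × 241.9 g/mol × 0.358 L ÷ 1000 = 4.451 mg
MOPS: 3.96 g/L × 0.358 L = 1.418 g
potassium chloride: 8.81 g/L × 0.358 L = 3.154 g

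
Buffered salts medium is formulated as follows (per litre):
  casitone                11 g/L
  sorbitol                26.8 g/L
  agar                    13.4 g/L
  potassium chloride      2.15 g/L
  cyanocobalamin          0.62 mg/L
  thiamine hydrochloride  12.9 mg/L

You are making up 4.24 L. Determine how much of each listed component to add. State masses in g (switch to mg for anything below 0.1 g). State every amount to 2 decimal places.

Scale factor relative to 1 L: 4.24.
casitone: 11 g/L × 4.24 L = 46.64 g
sorbitol: 26.8 g/L × 4.24 L = 113.63 g
agar: 13.4 g/L × 4.24 L = 56.82 g
potassium chloride: 2.15 g/L × 4.24 L = 9.12 g
cyanocobalamin: 0.62 mg/L × 4.24 L = 2.63 mg
thiamine hydrochloride: 12.9 mg/L × 4.24 L = 54.70 mg

casitone 46.64 g; sorbitol 113.63 g; agar 56.82 g; potassium chloride 9.12 g; cyanocobalamin 2.63 mg; thiamine hydrochloride 54.70 mg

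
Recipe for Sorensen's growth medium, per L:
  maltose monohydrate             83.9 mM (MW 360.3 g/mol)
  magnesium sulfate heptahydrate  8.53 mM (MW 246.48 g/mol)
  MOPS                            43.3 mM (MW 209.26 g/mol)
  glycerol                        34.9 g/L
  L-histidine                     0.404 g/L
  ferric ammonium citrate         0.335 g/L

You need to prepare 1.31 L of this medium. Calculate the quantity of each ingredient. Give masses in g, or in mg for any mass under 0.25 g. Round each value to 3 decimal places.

maltose monohydrate 39.600 g; magnesium sulfate heptahydrate 2.754 g; MOPS 11.870 g; glycerol 45.719 g; L-histidine 0.529 g; ferric ammonium citrate 0.439 g

Working volume: 1.31 L.
maltose monohydrate: 83.9 mmol/L × 360.3 g/mol × 1.31 L ÷ 1000 = 39.600 g
magnesium sulfate heptahydrate: 8.53 mmol/L × 246.48 g/mol × 1.31 L ÷ 1000 = 2.754 g
MOPS: 43.3 mmol/L × 209.26 g/mol × 1.31 L ÷ 1000 = 11.870 g
glycerol: 34.9 g/L × 1.31 L = 45.719 g
L-histidine: 0.404 g/L × 1.31 L = 0.529 g
ferric ammonium citrate: 0.335 g/L × 1.31 L = 0.439 g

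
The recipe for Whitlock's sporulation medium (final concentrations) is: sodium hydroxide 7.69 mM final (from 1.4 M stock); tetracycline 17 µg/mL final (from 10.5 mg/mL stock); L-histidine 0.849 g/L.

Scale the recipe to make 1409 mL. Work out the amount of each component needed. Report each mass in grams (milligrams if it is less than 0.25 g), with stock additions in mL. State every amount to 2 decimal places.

sodium hydroxide 7.74 mL; tetracycline 2.28 mL; L-histidine 1.20 g

Scale factor relative to 1 L: 1.409.
sodium hydroxide: V = C2·V2/C1 = 7.69 mM × 1409 mL ÷ 1400 mM = 7.74 mL
tetracycline: dilute stock: 17 µg/mL × 1409 mL ÷ 10500 µg/mL = 2.28 mL
L-histidine: 0.849 g/L × 1.409 L = 1.20 g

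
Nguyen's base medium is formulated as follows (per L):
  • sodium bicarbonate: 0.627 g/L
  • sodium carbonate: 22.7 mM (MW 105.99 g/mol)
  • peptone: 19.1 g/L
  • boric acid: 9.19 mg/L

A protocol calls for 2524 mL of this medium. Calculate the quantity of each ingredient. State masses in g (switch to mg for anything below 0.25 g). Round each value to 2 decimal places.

sodium bicarbonate 1.58 g; sodium carbonate 6.07 g; peptone 48.21 g; boric acid 23.20 mg

Scale factor relative to 1 L: 2.524.
sodium bicarbonate: 0.627 g/L × 2.524 L = 1.58 g
sodium carbonate: 22.7 mmol/L × 105.99 g/mol × 2.524 L ÷ 1000 = 6.07 g
peptone: 19.1 g/L × 2.524 L = 48.21 g
boric acid: 9.19 mg/L × 2.524 L = 23.20 mg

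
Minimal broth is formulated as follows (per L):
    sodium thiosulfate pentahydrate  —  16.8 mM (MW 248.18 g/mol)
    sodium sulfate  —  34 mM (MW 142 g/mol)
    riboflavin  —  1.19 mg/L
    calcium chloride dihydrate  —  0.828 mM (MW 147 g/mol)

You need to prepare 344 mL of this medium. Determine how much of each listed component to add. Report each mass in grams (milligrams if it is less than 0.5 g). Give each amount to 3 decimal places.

Working volume: 344 mL = 0.344 L.
sodium thiosulfate pentahydrate: 16.8 mmol/L × 248.18 g/mol × 0.344 L ÷ 1000 = 1.434 g
sodium sulfate: 34 mmol/L × 142 g/mol × 0.344 L ÷ 1000 = 1.661 g
riboflavin: 1.19 mg/L × 0.344 L = 0.409 mg
calcium chloride dihydrate: 0.828 mmol/L × 147 mg/mmol × 0.344 L = 41.870 mg

sodium thiosulfate pentahydrate 1.434 g; sodium sulfate 1.661 g; riboflavin 0.409 mg; calcium chloride dihydrate 41.870 mg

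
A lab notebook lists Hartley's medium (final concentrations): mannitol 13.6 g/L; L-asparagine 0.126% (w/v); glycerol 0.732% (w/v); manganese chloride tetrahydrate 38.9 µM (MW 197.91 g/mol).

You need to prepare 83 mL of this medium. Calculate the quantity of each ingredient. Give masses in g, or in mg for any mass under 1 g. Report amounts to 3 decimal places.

Working volume: 83 mL = 0.083 L.
mannitol: 13.6 g/L × 0.083 L = 1.129 g
L-asparagine: 0.126% w/v = 1.26 g/L → 1.26 × 0.083 L = 0.10458 g = 104.580 mg
glycerol: 0.732% w/v = 7.32 g/L → 7.32 × 0.083 L = 0.60756 g = 607.560 mg
manganese chloride tetrahydrate: 38.9 µmol/L × 197.91 g/mol × 0.083 L ÷ 1000 = 0.639 mg

mannitol 1.129 g; L-asparagine 104.580 mg; glycerol 607.560 mg; manganese chloride tetrahydrate 0.639 mg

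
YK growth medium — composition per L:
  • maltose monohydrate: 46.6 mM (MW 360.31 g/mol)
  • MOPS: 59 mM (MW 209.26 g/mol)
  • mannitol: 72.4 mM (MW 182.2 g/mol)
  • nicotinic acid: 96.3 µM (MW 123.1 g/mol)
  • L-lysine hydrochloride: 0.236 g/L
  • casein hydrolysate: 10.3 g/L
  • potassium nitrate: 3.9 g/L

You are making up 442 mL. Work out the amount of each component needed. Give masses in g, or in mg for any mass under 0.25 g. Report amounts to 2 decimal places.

Target volume = 442 mL = 0.442 L.
maltose monohydrate: 46.6 mmol/L × 360.31 g/mol × 0.442 L ÷ 1000 = 7.42 g
MOPS: 59 mmol/L × 209.26 g/mol × 0.442 L ÷ 1000 = 5.46 g
mannitol: 72.4 mmol/L × 182.2 g/mol × 0.442 L ÷ 1000 = 5.83 g
nicotinic acid: 96.3 µmol/L × 123.1 g/mol × 0.442 L ÷ 1000 = 5.24 mg
L-lysine hydrochloride: 0.236 g/L × 0.442 L = 0.104312 g = 104.31 mg
casein hydrolysate: 10.3 g/L × 0.442 L = 4.55 g
potassium nitrate: 3.9 g/L × 0.442 L = 1.72 g

maltose monohydrate 7.42 g; MOPS 5.46 g; mannitol 5.83 g; nicotinic acid 5.24 mg; L-lysine hydrochloride 104.31 mg; casein hydrolysate 4.55 g; potassium nitrate 1.72 g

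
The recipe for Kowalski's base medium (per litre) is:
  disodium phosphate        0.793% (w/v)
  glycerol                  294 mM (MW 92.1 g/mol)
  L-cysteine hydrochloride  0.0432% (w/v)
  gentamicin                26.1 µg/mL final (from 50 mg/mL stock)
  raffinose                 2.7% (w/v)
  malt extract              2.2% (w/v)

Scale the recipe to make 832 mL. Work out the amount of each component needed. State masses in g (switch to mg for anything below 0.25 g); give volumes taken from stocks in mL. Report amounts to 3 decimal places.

Target volume = 832 mL = 0.832 L.
disodium phosphate: 0.793% w/v = 7.93 g/L → 7.93 × 0.832 L = 6.598 g
glycerol: 294 mmol/L × 92.1 g/mol × 0.832 L ÷ 1000 = 22.528 g
L-cysteine hydrochloride: 0.0432% w/v = 0.432 g/L → 0.432 × 0.832 L = 0.359 g
gentamicin: C1V1 = C2V2 → 26.1 µg/mL × 832 mL ÷ 50000 µg/mL = 0.434 mL
raffinose: 2.7 g per 100 mL × 832 mL ÷ 100 = 22.464 g
malt extract: 2.2 g per 100 mL × 832 mL ÷ 100 = 18.304 g

disodium phosphate 6.598 g; glycerol 22.528 g; L-cysteine hydrochloride 0.359 g; gentamicin 0.434 mL; raffinose 22.464 g; malt extract 18.304 g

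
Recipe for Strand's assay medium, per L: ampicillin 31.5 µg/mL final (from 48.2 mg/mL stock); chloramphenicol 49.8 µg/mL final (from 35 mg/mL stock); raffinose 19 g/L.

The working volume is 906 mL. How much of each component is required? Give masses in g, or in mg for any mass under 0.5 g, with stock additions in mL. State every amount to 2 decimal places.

ampicillin 0.59 mL; chloramphenicol 1.29 mL; raffinose 17.21 g

Scale factor relative to 1 L: 0.906.
ampicillin: C1V1 = C2V2 → 31.5 µg/mL × 906 mL ÷ 48200 µg/mL = 0.59 mL
chloramphenicol: C1V1 = C2V2 → 49.8 µg/mL × 906 mL ÷ 35000 µg/mL = 1.29 mL
raffinose: 19 g/L × 0.906 L = 17.21 g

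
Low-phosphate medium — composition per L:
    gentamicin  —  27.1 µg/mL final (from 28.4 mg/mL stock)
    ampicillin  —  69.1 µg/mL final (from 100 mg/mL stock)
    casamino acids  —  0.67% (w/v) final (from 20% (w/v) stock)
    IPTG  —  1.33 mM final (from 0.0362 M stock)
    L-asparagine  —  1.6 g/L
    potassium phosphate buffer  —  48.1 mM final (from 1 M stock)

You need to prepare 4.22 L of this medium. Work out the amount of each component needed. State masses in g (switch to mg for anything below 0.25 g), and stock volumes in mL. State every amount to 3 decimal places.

Scale factor relative to 1 L: 4.22.
gentamicin: C1V1 = C2V2 → 27.1 µg/mL × 4220 mL ÷ 28400 µg/mL = 4.027 mL
ampicillin: C1V1 = C2V2 → 69.1 µg/mL × 4220 mL ÷ 100000 µg/mL = 2.916 mL
casamino acids: dilute stock: 0.67% ÷ 20% × 4220 mL = 141.370 mL
IPTG: C1V1 = C2V2 → 1.33 mM × 4220 mL ÷ 36.2 mM = 155.044 mL
L-asparagine: 1.6 g/L × 4.22 L = 6.752 g
potassium phosphate buffer: dilute stock: 48.1 mM × 4220 mL ÷ 1000 mM = 202.982 mL

gentamicin 4.027 mL; ampicillin 2.916 mL; casamino acids 141.370 mL; IPTG 155.044 mL; L-asparagine 6.752 g; potassium phosphate buffer 202.982 mL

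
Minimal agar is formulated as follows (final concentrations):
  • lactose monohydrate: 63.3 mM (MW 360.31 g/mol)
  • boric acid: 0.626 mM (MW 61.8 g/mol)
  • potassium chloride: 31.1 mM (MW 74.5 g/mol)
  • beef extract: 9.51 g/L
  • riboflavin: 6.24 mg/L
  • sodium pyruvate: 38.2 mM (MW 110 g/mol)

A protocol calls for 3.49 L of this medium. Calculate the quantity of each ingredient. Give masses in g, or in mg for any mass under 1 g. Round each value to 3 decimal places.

Scale factor relative to 1 L: 3.49.
lactose monohydrate: 63.3 mmol/L × 360.31 g/mol × 3.49 L ÷ 1000 = 79.599 g
boric acid: 0.626 mmol/L × 61.8 mg/mmol × 3.49 L = 135.017 mg
potassium chloride: 31.1 mmol/L × 74.5 g/mol × 3.49 L ÷ 1000 = 8.086 g
beef extract: 9.51 g/L × 3.49 L = 33.190 g
riboflavin: 6.24 mg/L × 3.49 L = 21.778 mg
sodium pyruvate: 38.2 mmol/L × 110 g/mol × 3.49 L ÷ 1000 = 14.665 g

lactose monohydrate 79.599 g; boric acid 135.017 mg; potassium chloride 8.086 g; beef extract 33.190 g; riboflavin 21.778 mg; sodium pyruvate 14.665 g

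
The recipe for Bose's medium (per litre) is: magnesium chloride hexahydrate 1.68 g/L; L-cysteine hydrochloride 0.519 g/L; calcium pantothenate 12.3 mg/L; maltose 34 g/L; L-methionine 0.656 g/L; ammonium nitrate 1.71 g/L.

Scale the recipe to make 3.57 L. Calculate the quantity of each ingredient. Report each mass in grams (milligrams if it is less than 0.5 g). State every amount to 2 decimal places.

magnesium chloride hexahydrate 6.00 g; L-cysteine hydrochloride 1.85 g; calcium pantothenate 43.91 mg; maltose 121.38 g; L-methionine 2.34 g; ammonium nitrate 6.10 g

Working volume: 3.57 L.
magnesium chloride hexahydrate: 1.68 g/L × 3.57 L = 6.00 g
L-cysteine hydrochloride: 0.519 g/L × 3.57 L = 1.85 g
calcium pantothenate: 12.3 mg/L × 3.57 L = 43.91 mg
maltose: 34 g/L × 3.57 L = 121.38 g
L-methionine: 0.656 g/L × 3.57 L = 2.34 g
ammonium nitrate: 1.71 g/L × 3.57 L = 6.10 g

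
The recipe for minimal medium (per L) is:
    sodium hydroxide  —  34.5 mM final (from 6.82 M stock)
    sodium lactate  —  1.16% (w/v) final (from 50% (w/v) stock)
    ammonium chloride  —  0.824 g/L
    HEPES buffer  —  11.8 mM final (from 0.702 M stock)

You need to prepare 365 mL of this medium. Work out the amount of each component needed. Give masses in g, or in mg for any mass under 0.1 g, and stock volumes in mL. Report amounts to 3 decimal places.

sodium hydroxide 1.846 mL; sodium lactate 8.468 mL; ammonium chloride 0.301 g; HEPES buffer 6.135 mL

Scale factor relative to 1 L: 0.365.
sodium hydroxide: dilute stock: 34.5 mM × 365 mL ÷ 6820 mM = 1.846 mL
sodium lactate: dilute stock: 1.16% ÷ 50% × 365 mL = 8.468 mL
ammonium chloride: 0.824 g/L × 0.365 L = 0.301 g
HEPES buffer: C1V1 = C2V2 → 11.8 mM × 365 mL ÷ 702 mM = 6.135 mL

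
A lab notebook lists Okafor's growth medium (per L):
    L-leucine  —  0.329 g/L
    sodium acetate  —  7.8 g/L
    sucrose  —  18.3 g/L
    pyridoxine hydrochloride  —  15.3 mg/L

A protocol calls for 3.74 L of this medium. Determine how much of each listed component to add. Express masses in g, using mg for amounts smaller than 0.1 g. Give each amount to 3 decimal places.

L-leucine 1.230 g; sodium acetate 29.172 g; sucrose 68.442 g; pyridoxine hydrochloride 57.222 mg

Scale factor relative to 1 L: 3.74.
L-leucine: 0.329 g/L × 3.74 L = 1.230 g
sodium acetate: 7.8 g/L × 3.74 L = 29.172 g
sucrose: 18.3 g/L × 3.74 L = 68.442 g
pyridoxine hydrochloride: 15.3 mg/L × 3.74 L = 57.222 mg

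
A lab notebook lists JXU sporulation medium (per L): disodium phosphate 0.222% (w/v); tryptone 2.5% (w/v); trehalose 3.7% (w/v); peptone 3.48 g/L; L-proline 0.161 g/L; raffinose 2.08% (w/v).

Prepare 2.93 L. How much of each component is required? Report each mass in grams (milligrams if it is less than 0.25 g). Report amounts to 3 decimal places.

Scale factor relative to 1 L: 2.93.
disodium phosphate: 0.222% w/v = 2.22 g/L → 2.22 × 2.93 L = 6.505 g
tryptone: 2.5 g per 100 mL × 2930 mL ÷ 100 = 73.250 g
trehalose: 3.7% w/v = 37 g/L → 37 × 2.93 L = 108.410 g
peptone: 3.48 g/L × 2.93 L = 10.196 g
L-proline: 0.161 g/L × 2.93 L = 0.472 g
raffinose: 2.08 g per 100 mL × 2930 mL ÷ 100 = 60.944 g

disodium phosphate 6.505 g; tryptone 73.250 g; trehalose 108.410 g; peptone 10.196 g; L-proline 0.472 g; raffinose 60.944 g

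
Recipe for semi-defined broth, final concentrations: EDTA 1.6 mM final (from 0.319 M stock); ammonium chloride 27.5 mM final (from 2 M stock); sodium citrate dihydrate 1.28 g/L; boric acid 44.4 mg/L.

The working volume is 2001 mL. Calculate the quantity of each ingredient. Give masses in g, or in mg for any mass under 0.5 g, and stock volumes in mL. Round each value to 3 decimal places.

Scale factor relative to 1 L: 2.001.
EDTA: V = C2·V2/C1 = 1.6 mM × 2001 mL ÷ 319 mM = 10.036 mL
ammonium chloride: V = C2·V2/C1 = 27.5 mM × 2001 mL ÷ 2000 mM = 27.514 mL
sodium citrate dihydrate: 1.28 g/L × 2.001 L = 2.561 g
boric acid: 44.4 mg/L × 2.001 L = 88.844 mg

EDTA 10.036 mL; ammonium chloride 27.514 mL; sodium citrate dihydrate 2.561 g; boric acid 88.844 mg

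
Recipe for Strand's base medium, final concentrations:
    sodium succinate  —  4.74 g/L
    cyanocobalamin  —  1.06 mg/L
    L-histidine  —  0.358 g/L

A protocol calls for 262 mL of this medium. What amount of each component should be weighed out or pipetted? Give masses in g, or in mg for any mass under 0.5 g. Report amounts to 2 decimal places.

Working volume: 262 mL = 0.262 L.
sodium succinate: 4.74 g/L × 0.262 L = 1.24 g
cyanocobalamin: 1.06 mg/L × 0.262 L = 0.28 mg
L-histidine: 0.358 g/L × 0.262 L = 0.093796 g = 93.80 mg

sodium succinate 1.24 g; cyanocobalamin 0.28 mg; L-histidine 93.80 mg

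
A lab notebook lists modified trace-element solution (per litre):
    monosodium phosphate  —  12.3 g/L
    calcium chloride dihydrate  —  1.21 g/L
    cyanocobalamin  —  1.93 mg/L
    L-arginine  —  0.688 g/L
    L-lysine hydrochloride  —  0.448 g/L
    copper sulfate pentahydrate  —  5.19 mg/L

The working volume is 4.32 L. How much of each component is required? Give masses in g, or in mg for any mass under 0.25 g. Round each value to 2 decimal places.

monosodium phosphate 53.14 g; calcium chloride dihydrate 5.23 g; cyanocobalamin 8.34 mg; L-arginine 2.97 g; L-lysine hydrochloride 1.94 g; copper sulfate pentahydrate 22.42 mg

Working volume: 4.32 L.
monosodium phosphate: 12.3 g/L × 4.32 L = 53.14 g
calcium chloride dihydrate: 1.21 g/L × 4.32 L = 5.23 g
cyanocobalamin: 1.93 mg/L × 4.32 L = 8.34 mg
L-arginine: 0.688 g/L × 4.32 L = 2.97 g
L-lysine hydrochloride: 0.448 g/L × 4.32 L = 1.94 g
copper sulfate pentahydrate: 5.19 mg/L × 4.32 L = 22.42 mg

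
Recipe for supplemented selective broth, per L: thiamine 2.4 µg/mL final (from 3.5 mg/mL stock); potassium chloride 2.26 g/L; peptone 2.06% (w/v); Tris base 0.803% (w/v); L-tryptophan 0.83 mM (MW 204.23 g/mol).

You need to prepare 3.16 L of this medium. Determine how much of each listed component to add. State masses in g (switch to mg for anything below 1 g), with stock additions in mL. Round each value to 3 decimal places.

Working volume: 3.16 L.
thiamine: C1V1 = C2V2 → 2.4 µg/mL × 3160 mL ÷ 3500 µg/mL = 2.167 mL
potassium chloride: 2.26 g/L × 3.16 L = 7.142 g
peptone: 2.06% w/v = 20.6 g/L → 20.6 × 3.16 L = 65.096 g
Tris base: 0.803% w/v = 8.03 g/L → 8.03 × 3.16 L = 25.375 g
L-tryptophan: 0.83 mmol/L × 204.23 mg/mmol × 3.16 L = 535.654 mg

thiamine 2.167 mL; potassium chloride 7.142 g; peptone 65.096 g; Tris base 25.375 g; L-tryptophan 535.654 mg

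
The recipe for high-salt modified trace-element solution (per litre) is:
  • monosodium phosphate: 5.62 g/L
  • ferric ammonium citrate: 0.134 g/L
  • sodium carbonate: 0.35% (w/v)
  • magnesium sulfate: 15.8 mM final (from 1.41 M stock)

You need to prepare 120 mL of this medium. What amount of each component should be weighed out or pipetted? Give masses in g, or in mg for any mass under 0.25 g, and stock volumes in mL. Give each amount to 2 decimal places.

monosodium phosphate 0.67 g; ferric ammonium citrate 16.08 mg; sodium carbonate 0.42 g; magnesium sulfate 1.34 mL

Working volume: 120 mL = 0.12 L.
monosodium phosphate: 5.62 g/L × 0.12 L = 0.67 g
ferric ammonium citrate: 0.134 g/L × 0.12 L = 0.01608 g = 16.08 mg
sodium carbonate: 0.35% w/v = 3.5 g/L → 3.5 × 0.12 L = 0.42 g
magnesium sulfate: V = C2·V2/C1 = 15.8 mM × 120 mL ÷ 1410 mM = 1.34 mL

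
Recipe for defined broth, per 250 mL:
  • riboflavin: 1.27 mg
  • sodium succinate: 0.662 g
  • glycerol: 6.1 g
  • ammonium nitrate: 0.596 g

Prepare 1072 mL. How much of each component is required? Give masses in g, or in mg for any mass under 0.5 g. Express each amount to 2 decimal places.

Scale factor = 1072 mL / 250 mL = 4.288.
riboflavin: 1.27 mg × (1072 mL / 250 mL) = 5.45 mg
sodium succinate: 0.662 g × (1072 mL / 250 mL) = 2.84 g
glycerol: 6.1 g × (1072 mL / 250 mL) = 26.16 g
ammonium nitrate: 0.596 g × (1072 mL / 250 mL) = 2.56 g

riboflavin 5.45 mg; sodium succinate 2.84 g; glycerol 26.16 g; ammonium nitrate 2.56 g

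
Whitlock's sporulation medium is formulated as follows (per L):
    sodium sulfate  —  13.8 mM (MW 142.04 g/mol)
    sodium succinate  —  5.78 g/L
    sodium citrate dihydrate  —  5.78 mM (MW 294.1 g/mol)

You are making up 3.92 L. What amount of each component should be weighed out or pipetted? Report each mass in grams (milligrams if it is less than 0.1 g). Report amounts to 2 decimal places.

Working volume: 3.92 L.
sodium sulfate: 13.8 mmol/L × 142.04 g/mol × 3.92 L ÷ 1000 = 7.68 g
sodium succinate: 5.78 g/L × 3.92 L = 22.66 g
sodium citrate dihydrate: 5.78 mmol/L × 294.1 g/mol × 3.92 L ÷ 1000 = 6.66 g

sodium sulfate 7.68 g; sodium succinate 22.66 g; sodium citrate dihydrate 6.66 g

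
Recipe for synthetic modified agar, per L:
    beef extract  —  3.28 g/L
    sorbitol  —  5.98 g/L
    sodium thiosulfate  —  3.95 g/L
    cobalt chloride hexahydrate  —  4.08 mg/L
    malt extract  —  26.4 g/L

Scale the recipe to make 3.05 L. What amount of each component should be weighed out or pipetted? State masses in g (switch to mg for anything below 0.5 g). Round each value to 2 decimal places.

Working volume: 3.05 L.
beef extract: 3.28 g/L × 3.05 L = 10.00 g
sorbitol: 5.98 g/L × 3.05 L = 18.24 g
sodium thiosulfate: 3.95 g/L × 3.05 L = 12.05 g
cobalt chloride hexahydrate: 4.08 mg/L × 3.05 L = 12.44 mg
malt extract: 26.4 g/L × 3.05 L = 80.52 g

beef extract 10.00 g; sorbitol 18.24 g; sodium thiosulfate 12.05 g; cobalt chloride hexahydrate 12.44 mg; malt extract 80.52 g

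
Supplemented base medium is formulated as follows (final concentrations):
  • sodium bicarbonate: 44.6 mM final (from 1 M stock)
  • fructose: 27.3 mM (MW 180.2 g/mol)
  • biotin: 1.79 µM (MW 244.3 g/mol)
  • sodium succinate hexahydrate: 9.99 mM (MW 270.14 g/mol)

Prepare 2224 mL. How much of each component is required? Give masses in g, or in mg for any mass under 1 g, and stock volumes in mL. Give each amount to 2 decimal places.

Working volume: 2224 mL = 2.224 L.
sodium bicarbonate: C1V1 = C2V2 → 44.6 mM × 2224 mL ÷ 1000 mM = 99.19 mL
fructose: 27.3 mmol/L × 180.2 g/mol × 2.224 L ÷ 1000 = 10.94 g
biotin: 1.79 µmol/L × 244.3 g/mol × 2.224 L ÷ 1000 = 0.97 mg
sodium succinate hexahydrate: 9.99 mmol/L × 270.14 g/mol × 2.224 L ÷ 1000 = 6.00 g

sodium bicarbonate 99.19 mL; fructose 10.94 g; biotin 0.97 mg; sodium succinate hexahydrate 6.00 g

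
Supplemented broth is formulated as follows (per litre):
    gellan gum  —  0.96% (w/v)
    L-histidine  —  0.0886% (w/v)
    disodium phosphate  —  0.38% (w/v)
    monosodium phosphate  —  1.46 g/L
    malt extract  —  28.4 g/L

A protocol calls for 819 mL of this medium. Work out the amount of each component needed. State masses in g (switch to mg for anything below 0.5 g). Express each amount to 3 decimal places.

gellan gum 7.862 g; L-histidine 0.726 g; disodium phosphate 3.112 g; monosodium phosphate 1.196 g; malt extract 23.260 g

Scale factor relative to 1 L: 0.819.
gellan gum: 0.96 g per 100 mL × 819 mL ÷ 100 = 7.862 g
L-histidine: 0.0886 g per 100 mL × 819 mL ÷ 100 = 0.726 g
disodium phosphate: 0.38 g per 100 mL × 819 mL ÷ 100 = 3.112 g
monosodium phosphate: 1.46 g/L × 0.819 L = 1.196 g
malt extract: 28.4 g/L × 0.819 L = 23.260 g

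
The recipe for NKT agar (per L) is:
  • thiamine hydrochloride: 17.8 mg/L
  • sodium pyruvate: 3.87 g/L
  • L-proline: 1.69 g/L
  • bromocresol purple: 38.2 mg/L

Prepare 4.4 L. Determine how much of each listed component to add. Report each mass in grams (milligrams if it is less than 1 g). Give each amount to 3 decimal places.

Working volume: 4.4 L.
thiamine hydrochloride: 17.8 mg/L × 4.4 L = 78.320 mg
sodium pyruvate: 3.87 g/L × 4.4 L = 17.028 g
L-proline: 1.69 g/L × 4.4 L = 7.436 g
bromocresol purple: 38.2 mg/L × 4.4 L = 168.080 mg

thiamine hydrochloride 78.320 mg; sodium pyruvate 17.028 g; L-proline 7.436 g; bromocresol purple 168.080 mg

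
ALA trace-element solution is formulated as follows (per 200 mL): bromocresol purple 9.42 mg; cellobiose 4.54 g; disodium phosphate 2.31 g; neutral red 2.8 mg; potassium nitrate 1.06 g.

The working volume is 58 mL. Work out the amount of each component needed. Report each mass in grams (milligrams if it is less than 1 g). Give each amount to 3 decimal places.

bromocresol purple 2.732 mg; cellobiose 1.317 g; disodium phosphate 669.900 mg; neutral red 0.812 mg; potassium nitrate 307.400 mg

Ratio of target to recipe volume: 58 / 200 = 0.29.
bromocresol purple: 9.42 mg × (58 mL / 200 mL) = 2.732 mg
cellobiose: 4.54 g × (58 mL / 200 mL) = 1.317 g
disodium phosphate: 2.31 g × (58 mL / 200 mL) = 0.6699 g = 669.900 mg
neutral red: 2.8 mg × (58 mL / 200 mL) = 0.812 mg
potassium nitrate: 1.06 g × (58 mL / 200 mL) = 0.3074 g = 307.400 mg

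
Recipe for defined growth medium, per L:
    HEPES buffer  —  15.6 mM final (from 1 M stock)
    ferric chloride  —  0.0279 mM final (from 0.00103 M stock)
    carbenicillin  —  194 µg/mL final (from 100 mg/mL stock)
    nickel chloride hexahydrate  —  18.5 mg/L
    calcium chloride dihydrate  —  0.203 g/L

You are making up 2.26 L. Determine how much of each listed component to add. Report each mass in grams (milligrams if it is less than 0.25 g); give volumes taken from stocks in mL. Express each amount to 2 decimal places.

Working volume: 2.26 L.
HEPES buffer: C1V1 = C2V2 → 15.6 mM × 2260 mL ÷ 1000 mM = 35.26 mL
ferric chloride: C1V1 = C2V2 → 0.0279 mM × 2260 mL ÷ 1.03 mM = 61.22 mL
carbenicillin: V = C2·V2/C1 = 194 µg/mL × 2260 mL ÷ 100000 µg/mL = 4.38 mL
nickel chloride hexahydrate: 18.5 mg/L × 2.26 L = 41.81 mg
calcium chloride dihydrate: 0.203 g/L × 2.26 L = 0.46 g

HEPES buffer 35.26 mL; ferric chloride 61.22 mL; carbenicillin 4.38 mL; nickel chloride hexahydrate 41.81 mg; calcium chloride dihydrate 0.46 g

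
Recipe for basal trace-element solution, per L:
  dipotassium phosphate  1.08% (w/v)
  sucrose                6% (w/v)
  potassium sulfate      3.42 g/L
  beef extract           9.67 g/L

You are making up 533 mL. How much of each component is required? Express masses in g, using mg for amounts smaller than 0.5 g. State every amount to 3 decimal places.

dipotassium phosphate 5.756 g; sucrose 31.980 g; potassium sulfate 1.823 g; beef extract 5.154 g

Working volume: 533 mL = 0.533 L.
dipotassium phosphate: 1.08% w/v = 10.8 g/L → 10.8 × 0.533 L = 5.756 g
sucrose: 6 g per 100 mL × 533 mL ÷ 100 = 31.980 g
potassium sulfate: 3.42 g/L × 0.533 L = 1.823 g
beef extract: 9.67 g/L × 0.533 L = 5.154 g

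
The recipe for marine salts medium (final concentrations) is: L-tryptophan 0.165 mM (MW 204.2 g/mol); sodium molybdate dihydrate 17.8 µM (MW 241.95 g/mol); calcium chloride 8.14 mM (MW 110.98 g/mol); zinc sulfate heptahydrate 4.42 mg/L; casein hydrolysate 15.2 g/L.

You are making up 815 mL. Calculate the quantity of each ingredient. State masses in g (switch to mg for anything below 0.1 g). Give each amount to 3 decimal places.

Target volume = 815 mL = 0.815 L.
L-tryptophan: 0.165 mmol/L × 204.2 mg/mmol × 0.815 L = 27.460 mg
sodium molybdate dihydrate: 17.8 µmol/L × 241.95 g/mol × 0.815 L ÷ 1000 = 3.510 mg
calcium chloride: 8.14 mmol/L × 110.98 g/mol × 0.815 L ÷ 1000 = 0.736 g
zinc sulfate heptahydrate: 4.42 mg/L × 0.815 L = 3.602 mg
casein hydrolysate: 15.2 g/L × 0.815 L = 12.388 g

L-tryptophan 27.460 mg; sodium molybdate dihydrate 3.510 mg; calcium chloride 0.736 g; zinc sulfate heptahydrate 3.602 mg; casein hydrolysate 12.388 g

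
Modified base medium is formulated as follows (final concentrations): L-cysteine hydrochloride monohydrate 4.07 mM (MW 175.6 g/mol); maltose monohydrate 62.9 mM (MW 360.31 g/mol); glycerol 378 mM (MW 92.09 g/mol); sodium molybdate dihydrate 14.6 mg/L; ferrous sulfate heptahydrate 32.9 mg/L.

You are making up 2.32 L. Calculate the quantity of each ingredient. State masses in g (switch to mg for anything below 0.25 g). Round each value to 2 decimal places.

Scale factor relative to 1 L: 2.32.
L-cysteine hydrochloride monohydrate: 4.07 mmol/L × 175.6 g/mol × 2.32 L ÷ 1000 = 1.66 g
maltose monohydrate: 62.9 mmol/L × 360.31 g/mol × 2.32 L ÷ 1000 = 52.58 g
glycerol: 378 mmol/L × 92.09 g/mol × 2.32 L ÷ 1000 = 80.76 g
sodium molybdate dihydrate: 14.6 mg/L × 2.32 L = 33.87 mg
ferrous sulfate heptahydrate: 32.9 mg/L × 2.32 L = 76.33 mg

L-cysteine hydrochloride monohydrate 1.66 g; maltose monohydrate 52.58 g; glycerol 80.76 g; sodium molybdate dihydrate 33.87 mg; ferrous sulfate heptahydrate 76.33 mg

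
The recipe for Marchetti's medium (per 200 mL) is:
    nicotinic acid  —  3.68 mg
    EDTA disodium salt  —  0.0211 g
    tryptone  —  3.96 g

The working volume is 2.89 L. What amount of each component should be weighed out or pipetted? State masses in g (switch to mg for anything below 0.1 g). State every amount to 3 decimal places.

nicotinic acid 53.176 mg; EDTA disodium salt 0.305 g; tryptone 57.222 g

Ratio of target to recipe volume: 2890 / 200 = 14.45.
nicotinic acid: 3.68 mg × (2890 mL / 200 mL) = 53.176 mg
EDTA disodium salt: 0.0211 g × (2890 mL / 200 mL) = 0.305 g
tryptone: 3.96 g × (2890 mL / 200 mL) = 57.222 g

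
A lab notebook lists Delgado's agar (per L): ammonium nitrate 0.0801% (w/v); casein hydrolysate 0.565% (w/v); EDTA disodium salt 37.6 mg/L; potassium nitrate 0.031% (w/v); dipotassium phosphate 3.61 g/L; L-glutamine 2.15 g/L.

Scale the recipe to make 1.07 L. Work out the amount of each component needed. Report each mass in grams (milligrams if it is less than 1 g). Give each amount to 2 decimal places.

ammonium nitrate 857.07 mg; casein hydrolysate 6.05 g; EDTA disodium salt 40.23 mg; potassium nitrate 331.70 mg; dipotassium phosphate 3.86 g; L-glutamine 2.30 g

Working volume: 1.07 L.
ammonium nitrate: 0.0801% w/v = 0.801 g/L → 0.801 × 1.07 L = 0.85707 g = 857.07 mg
casein hydrolysate: 0.565% w/v = 5.65 g/L → 5.65 × 1.07 L = 6.05 g
EDTA disodium salt: 37.6 mg/L × 1.07 L = 40.23 mg
potassium nitrate: 0.031% w/v = 0.31 g/L → 0.31 × 1.07 L = 0.3317 g = 331.70 mg
dipotassium phosphate: 3.61 g/L × 1.07 L = 3.86 g
L-glutamine: 2.15 g/L × 1.07 L = 2.30 g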